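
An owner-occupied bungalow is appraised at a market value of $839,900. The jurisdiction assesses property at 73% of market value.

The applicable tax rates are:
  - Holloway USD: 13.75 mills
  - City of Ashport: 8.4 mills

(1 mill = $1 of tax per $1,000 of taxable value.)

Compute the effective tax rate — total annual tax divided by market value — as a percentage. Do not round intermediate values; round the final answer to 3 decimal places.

Assessed value = $839,900 × 0.73 = $613,127
Holloway USD: $613,127 × 0.01375 = $8,430.49625
City of Ashport: $613,127 × 0.0084 = $5,150.2668
Total tax = $13,580.76305
Effective rate = $13,580.76305 ÷ $839,900 = 1.617% of market value

1.617%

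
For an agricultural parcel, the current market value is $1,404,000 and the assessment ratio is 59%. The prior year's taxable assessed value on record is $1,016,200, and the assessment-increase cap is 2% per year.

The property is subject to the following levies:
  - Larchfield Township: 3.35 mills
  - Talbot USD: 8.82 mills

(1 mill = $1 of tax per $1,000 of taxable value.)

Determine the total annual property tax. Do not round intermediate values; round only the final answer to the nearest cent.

$10,081.14

Uncapped assessed value = $1,404,000 × 0.59 = $828,360
Cap limit = $1,016,200 × 1.02 = $1,036,524
Taxable assessed value = min($828,360, $1,036,524) = $828,360 (cap does not bind)
Larchfield Township: $828,360 × 0.00335 = $2,775.006
Talbot USD: $828,360 × 0.00882 = $7,306.1352
Total = $10,081.1412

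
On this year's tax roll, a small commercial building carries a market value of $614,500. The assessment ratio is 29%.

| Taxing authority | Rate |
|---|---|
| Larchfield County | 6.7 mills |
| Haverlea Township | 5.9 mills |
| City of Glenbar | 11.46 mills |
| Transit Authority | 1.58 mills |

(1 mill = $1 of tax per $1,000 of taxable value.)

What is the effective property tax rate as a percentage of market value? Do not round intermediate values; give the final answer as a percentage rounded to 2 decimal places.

0.74%

Assessed value = $614,500 × 0.29 = $178,205
Larchfield County: $178,205 × 0.0067 = $1,193.9735
Haverlea Township: $178,205 × 0.0059 = $1,051.4095
City of Glenbar: $178,205 × 0.01146 = $2,042.2293
Transit Authority: $178,205 × 0.00158 = $281.5639
Total tax = $4,569.1762
Effective rate = $4,569.1762 ÷ $614,500 = 0.74% of market value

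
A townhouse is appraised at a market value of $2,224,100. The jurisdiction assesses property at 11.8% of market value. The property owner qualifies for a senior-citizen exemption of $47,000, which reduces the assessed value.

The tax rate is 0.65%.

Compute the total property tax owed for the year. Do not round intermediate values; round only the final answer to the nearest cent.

Assessed value = $2,224,100 × 0.118 = $262,443.8
Taxable value = $262,443.8 − $47,000 = $215,443.8
Tax = $215,443.8 × 0.0065 = $1,400.3847

$1,400.38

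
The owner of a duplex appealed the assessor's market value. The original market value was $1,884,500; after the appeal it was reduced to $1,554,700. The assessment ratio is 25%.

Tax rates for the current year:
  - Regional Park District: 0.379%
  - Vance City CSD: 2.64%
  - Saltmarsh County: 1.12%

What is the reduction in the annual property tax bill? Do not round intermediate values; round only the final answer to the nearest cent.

Old assessed value = $1,884,500 × 0.25 = $471,125
New assessed value = $1,554,700 × 0.25 = $388,675
Combined rate = 0.00379 + 0.0264 + 0.0112 = 0.04139
Old tax = $471,125 × 0.04139 = $19,499.86375
New tax = $388,675 × 0.04139 = $16,087.25825
Reduction = $19,499.86375 − $16,087.25825 = $3,412.6055

$3,412.61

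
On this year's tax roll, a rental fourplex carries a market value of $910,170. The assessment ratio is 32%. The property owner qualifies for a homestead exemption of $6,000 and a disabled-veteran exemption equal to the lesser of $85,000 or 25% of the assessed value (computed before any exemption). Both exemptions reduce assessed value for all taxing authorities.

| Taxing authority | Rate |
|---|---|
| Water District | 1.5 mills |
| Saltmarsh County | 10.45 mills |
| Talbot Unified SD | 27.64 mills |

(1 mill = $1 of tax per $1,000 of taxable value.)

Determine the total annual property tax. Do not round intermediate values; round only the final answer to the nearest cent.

Assessed value = $910,170 × 0.32 = $291,254.4
Disabled-veteran exemption = min($85,000, 25% × $291,254.4) = min($85,000, $72,813.6) = $72,813.6 (percentage binds)
Taxable value = $291,254.4 − $6,000 − $72,813.6 = $212,440.8
Water District: $212,440.8 × 0.0015 = $318.6612
Saltmarsh County: $212,440.8 × 0.01045 = $2,220.00636
Talbot Unified SD: $212,440.8 × 0.02764 = $5,871.863712
Total = $8,410.531272

$8,410.53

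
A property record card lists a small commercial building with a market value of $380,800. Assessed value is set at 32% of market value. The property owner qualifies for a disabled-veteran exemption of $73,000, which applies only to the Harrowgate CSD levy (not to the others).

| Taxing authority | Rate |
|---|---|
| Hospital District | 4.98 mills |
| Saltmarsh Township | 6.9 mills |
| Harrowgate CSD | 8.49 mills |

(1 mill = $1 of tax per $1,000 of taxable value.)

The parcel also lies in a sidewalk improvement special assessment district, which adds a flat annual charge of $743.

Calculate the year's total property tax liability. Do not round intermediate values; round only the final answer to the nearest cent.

Assessed value = $380,800 × 0.32 = $121,856
Hospital District: $121,856 × 0.00498 = $606.84288
Saltmarsh Township: $121,856 × 0.0069 = $840.8064
Harrowgate CSD: ($121,856 − $73,000) × 0.00849 = $48,856 × 0.00849 = $414.78744
Levies subtotal = $1,862.43672
Total = $1,862.43672 + $743 = $2,605.43672

$2,605.44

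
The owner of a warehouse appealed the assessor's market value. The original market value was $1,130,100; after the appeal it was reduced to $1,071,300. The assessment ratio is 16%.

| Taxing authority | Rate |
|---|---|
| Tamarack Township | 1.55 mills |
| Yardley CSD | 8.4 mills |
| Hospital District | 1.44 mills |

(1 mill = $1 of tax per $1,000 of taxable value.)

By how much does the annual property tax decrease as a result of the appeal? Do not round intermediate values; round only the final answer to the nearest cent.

Old assessed value = $1,130,100 × 0.16 = $180,816
New assessed value = $1,071,300 × 0.16 = $171,408
Combined rate = 0.00155 + 0.0084 + 0.00144 = 0.01139
Old tax = $180,816 × 0.01139 = $2,059.49424
New tax = $171,408 × 0.01139 = $1,952.33712
Reduction = $2,059.49424 − $1,952.33712 = $107.15712

$107.16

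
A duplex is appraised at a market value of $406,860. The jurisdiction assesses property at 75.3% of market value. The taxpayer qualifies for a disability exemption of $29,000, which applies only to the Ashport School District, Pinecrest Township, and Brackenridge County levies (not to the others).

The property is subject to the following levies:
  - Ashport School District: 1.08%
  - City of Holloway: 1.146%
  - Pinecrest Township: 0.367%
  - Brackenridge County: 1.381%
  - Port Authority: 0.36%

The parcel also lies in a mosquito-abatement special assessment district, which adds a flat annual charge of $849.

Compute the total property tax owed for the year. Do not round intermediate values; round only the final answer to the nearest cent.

Assessed value = $406,860 × 0.753 = $306,365.58
Ashport School District: ($306,365.58 − $29,000) × 0.0108 = $277,365.58 × 0.0108 = $2,995.548264
City of Holloway: $306,365.58 × 0.01146 = $3,510.9495468
Pinecrest Township: ($306,365.58 − $29,000) × 0.00367 = $277,365.58 × 0.00367 = $1,017.9316786
Brackenridge County: ($306,365.58 − $29,000) × 0.01381 = $277,365.58 × 0.01381 = $3,830.4186598
Port Authority: $306,365.58 × 0.0036 = $1,102.916088
Levies subtotal = $12,457.7642372
Total = $12,457.7642372 + $849 = $13,306.7642372

$13,306.76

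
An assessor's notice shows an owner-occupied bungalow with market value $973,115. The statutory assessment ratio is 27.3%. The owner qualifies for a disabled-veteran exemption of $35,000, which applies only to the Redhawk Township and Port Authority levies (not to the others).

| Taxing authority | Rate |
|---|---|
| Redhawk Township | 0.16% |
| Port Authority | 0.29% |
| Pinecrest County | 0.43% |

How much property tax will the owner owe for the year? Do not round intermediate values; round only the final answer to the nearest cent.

$2,180.31

Assessed value = $973,115 × 0.273 = $265,660.395
Redhawk Township: ($265,660.395 − $35,000) × 0.0016 = $230,660.395 × 0.0016 = $369.056632
Port Authority: ($265,660.395 − $35,000) × 0.0029 = $230,660.395 × 0.0029 = $668.9151455
Pinecrest County: $265,660.395 × 0.0043 = $1,142.3396985
Total = $2,180.311476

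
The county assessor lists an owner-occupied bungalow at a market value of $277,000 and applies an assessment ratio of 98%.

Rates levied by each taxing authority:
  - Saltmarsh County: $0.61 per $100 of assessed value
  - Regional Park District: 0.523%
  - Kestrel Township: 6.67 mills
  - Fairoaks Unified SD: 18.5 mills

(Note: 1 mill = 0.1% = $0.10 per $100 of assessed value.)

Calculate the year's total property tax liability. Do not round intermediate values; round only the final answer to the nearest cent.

$9,908.29

Assessed value = $277,000 × 0.98 = $271,460
Saltmarsh County: $271,460 × 0.0061 = $1,655.906
Regional Park District: $271,460 × 0.00523 = $1,419.7358
Kestrel Township: $271,460 × 0.00667 = $1,810.6382
Fairoaks Unified SD: $271,460 × 0.0185 = $5,022.01
Total = $9,908.29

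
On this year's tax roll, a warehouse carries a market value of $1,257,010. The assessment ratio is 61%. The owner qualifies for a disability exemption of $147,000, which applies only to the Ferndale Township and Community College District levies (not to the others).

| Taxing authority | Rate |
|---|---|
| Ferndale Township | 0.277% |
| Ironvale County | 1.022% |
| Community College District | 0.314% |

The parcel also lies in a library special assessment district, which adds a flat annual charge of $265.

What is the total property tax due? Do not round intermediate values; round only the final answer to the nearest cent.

Assessed value = $1,257,010 × 0.61 = $766,776.1
Ferndale Township: ($766,776.1 − $147,000) × 0.00277 = $619,776.1 × 0.00277 = $1,716.779797
Ironvale County: $766,776.1 × 0.01022 = $7,836.451742
Community College District: ($766,776.1 − $147,000) × 0.00314 = $619,776.1 × 0.00314 = $1,946.096954
Levies subtotal = $11,499.328493
Total = $11,499.328493 + $265 = $11,764.328493

$11,764.33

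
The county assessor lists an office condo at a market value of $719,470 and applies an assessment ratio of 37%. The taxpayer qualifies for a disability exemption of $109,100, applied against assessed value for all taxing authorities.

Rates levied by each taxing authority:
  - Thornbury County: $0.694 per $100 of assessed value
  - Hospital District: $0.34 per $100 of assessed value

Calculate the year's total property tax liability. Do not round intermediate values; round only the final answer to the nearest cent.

Assessed value = $719,470 × 0.37 = $266,203.9
Taxable value = $266,203.9 − $109,100 = $157,103.9
Thornbury County: $157,103.9 × 0.00694 = $1,090.301066
Hospital District: $157,103.9 × 0.0034 = $534.15326
Total = $1,090.301066 + $534.15326 = $1,624.454326

$1,624.45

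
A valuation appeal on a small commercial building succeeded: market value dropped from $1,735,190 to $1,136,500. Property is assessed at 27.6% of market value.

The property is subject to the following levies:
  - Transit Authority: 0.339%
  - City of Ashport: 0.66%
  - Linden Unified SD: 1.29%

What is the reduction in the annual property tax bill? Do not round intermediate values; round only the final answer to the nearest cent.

Old assessed value = $1,735,190 × 0.276 = $478,912.44
New assessed value = $1,136,500 × 0.276 = $313,674
Combined rate = 0.00339 + 0.0066 + 0.0129 = 0.02289
Old tax = $478,912.44 × 0.02289 = $10,962.3057516
New tax = $313,674 × 0.02289 = $7,179.99786
Reduction = $10,962.3057516 − $7,179.99786 = $3,782.3078916

$3,782.31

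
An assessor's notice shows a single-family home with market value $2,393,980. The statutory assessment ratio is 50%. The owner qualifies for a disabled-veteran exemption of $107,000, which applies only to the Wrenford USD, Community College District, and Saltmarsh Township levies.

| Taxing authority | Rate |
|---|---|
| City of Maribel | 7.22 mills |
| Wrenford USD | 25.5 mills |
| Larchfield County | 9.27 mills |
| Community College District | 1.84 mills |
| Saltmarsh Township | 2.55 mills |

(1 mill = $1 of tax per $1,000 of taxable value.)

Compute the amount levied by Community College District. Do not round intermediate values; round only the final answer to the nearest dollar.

Assessed value = $2,393,980 × 0.5 = $1,196,990
Community College District taxable value = $1,196,990 − $107,000 = $1,089,990
Community College District levy = $1,089,990 × 0.00184 = $2,005.5816

$2,006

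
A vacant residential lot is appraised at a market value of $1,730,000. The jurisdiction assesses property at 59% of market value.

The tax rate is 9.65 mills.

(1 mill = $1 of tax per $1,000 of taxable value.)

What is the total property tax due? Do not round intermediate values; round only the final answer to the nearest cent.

Assessed value = $1,730,000 × 0.59 = $1,020,700
Tax = $1,020,700 × 0.00965 = $9,849.755

$9,849.76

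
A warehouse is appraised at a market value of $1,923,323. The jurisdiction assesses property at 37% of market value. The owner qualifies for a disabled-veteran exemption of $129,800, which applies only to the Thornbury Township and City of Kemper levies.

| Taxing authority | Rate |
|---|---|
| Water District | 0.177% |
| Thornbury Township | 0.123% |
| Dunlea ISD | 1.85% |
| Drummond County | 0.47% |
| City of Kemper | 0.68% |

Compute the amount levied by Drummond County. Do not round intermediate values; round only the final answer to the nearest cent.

Assessed value = $1,923,323 × 0.37 = $711,629.51
Drummond County taxable value = $711,629.51 (exemption does not apply)
Drummond County levy = $711,629.51 × 0.0047 = $3,344.658697

$3,344.66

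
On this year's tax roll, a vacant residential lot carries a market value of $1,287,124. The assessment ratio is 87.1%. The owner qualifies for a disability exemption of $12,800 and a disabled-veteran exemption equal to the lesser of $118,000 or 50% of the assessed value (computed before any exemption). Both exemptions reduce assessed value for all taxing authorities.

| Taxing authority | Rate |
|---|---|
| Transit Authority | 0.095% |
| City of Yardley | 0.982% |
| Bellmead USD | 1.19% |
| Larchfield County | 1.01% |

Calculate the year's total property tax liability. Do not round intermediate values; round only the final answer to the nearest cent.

Assessed value = $1,287,124 × 0.871 = $1,121,085.004
Disabled-veteran exemption = min($118,000, 50% × $1,121,085.004) = min($118,000, $560,542.502) = $118,000 (dollar cap binds)
Taxable value = $1,121,085.004 − $12,800 − $118,000 = $990,285.004
Transit Authority: $990,285.004 × 0.00095 = $940.7707538
City of Yardley: $990,285.004 × 0.00982 = $9,724.59873928
Bellmead USD: $990,285.004 × 0.0119 = $11,784.3915476
Larchfield County: $990,285.004 × 0.0101 = $10,001.8785404
Total = $32,451.63958108

$32,451.64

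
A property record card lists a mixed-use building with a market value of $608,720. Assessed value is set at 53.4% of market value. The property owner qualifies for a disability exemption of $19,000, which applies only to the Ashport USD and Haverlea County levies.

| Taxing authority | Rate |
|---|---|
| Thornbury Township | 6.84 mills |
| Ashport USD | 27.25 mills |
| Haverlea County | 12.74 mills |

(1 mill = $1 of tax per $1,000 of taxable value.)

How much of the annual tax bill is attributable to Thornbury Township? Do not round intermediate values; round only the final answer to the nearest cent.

$2,223.39

Assessed value = $608,720 × 0.534 = $325,056.48
Thornbury Township taxable value = $325,056.48 (exemption does not apply)
Thornbury Township levy = $325,056.48 × 0.00684 = $2,223.3863232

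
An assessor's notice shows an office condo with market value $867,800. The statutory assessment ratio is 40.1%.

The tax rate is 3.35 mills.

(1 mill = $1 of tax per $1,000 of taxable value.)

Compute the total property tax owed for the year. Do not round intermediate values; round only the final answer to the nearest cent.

Assessed value = $867,800 × 0.401 = $347,987.8
Tax = $347,987.8 × 0.00335 = $1,165.75913

$1,165.76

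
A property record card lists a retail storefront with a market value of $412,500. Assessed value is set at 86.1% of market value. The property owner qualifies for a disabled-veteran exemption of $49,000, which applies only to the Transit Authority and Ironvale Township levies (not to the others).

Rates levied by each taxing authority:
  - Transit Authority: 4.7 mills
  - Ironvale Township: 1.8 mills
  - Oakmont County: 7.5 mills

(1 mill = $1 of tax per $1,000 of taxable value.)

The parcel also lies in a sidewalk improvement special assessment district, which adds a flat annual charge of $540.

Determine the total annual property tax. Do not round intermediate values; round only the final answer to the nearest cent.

Assessed value = $412,500 × 0.861 = $355,162.5
Transit Authority: ($355,162.5 − $49,000) × 0.0047 = $306,162.5 × 0.0047 = $1,438.96375
Ironvale Township: ($355,162.5 − $49,000) × 0.0018 = $306,162.5 × 0.0018 = $551.0925
Oakmont County: $355,162.5 × 0.0075 = $2,663.71875
Levies subtotal = $4,653.775
Total = $4,653.775 + $540 = $5,193.775

$5,193.78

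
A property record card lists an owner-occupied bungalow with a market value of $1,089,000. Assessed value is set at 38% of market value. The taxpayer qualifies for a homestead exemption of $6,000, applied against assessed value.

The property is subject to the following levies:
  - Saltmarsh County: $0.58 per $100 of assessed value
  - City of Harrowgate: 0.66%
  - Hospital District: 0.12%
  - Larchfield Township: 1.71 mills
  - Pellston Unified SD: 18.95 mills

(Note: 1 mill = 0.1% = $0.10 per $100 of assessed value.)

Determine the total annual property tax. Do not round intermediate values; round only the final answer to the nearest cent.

$13,971.91

Assessed value = $1,089,000 × 0.38 = $413,820
Taxable value = $413,820 − $6,000 = $407,820
Saltmarsh County: $407,820 × 0.0058 = $2,365.356
City of Harrowgate: $407,820 × 0.0066 = $2,691.612
Hospital District: $407,820 × 0.0012 = $489.384
Larchfield Township: $407,820 × 0.00171 = $697.3722
Pellston Unified SD: $407,820 × 0.01895 = $7,728.189
Total = $13,971.9132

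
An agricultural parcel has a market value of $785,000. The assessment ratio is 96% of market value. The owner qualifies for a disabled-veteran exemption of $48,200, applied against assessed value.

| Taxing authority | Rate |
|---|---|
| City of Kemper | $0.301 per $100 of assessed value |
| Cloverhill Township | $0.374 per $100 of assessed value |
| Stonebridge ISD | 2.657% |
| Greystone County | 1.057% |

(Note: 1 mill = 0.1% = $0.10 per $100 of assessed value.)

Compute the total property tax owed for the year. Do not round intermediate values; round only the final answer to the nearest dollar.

$30,960

Assessed value = $785,000 × 0.96 = $753,600
Taxable value = $753,600 − $48,200 = $705,400
City of Kemper: $705,400 × 0.00301 = $2,123.254
Cloverhill Township: $705,400 × 0.00374 = $2,638.196
Stonebridge ISD: $705,400 × 0.02657 = $18,742.478
Greystone County: $705,400 × 0.01057 = $7,456.078
Total = $30,960.006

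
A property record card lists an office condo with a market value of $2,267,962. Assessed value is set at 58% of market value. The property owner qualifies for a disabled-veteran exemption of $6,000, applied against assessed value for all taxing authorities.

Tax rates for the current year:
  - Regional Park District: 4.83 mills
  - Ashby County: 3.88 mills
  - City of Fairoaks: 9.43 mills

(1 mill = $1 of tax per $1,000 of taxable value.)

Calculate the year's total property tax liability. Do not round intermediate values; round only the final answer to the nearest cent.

$23,752.84

Assessed value = $2,267,962 × 0.58 = $1,315,417.96
Taxable value = $1,315,417.96 − $6,000 = $1,309,417.96
Regional Park District: $1,309,417.96 × 0.00483 = $6,324.4887468
Ashby County: $1,309,417.96 × 0.00388 = $5,080.5416848
City of Fairoaks: $1,309,417.96 × 0.00943 = $12,347.8113628
Total = $6,324.4887468 + $5,080.5416848 + $12,347.8113628 = $23,752.8417944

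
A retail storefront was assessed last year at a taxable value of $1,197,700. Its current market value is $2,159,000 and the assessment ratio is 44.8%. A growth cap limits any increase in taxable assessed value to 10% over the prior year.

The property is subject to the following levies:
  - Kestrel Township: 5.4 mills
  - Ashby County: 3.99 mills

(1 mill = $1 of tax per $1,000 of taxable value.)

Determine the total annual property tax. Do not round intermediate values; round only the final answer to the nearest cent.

Uncapped assessed value = $2,159,000 × 0.448 = $967,232
Cap limit = $1,197,700 × 1.1 = $1,317,470
Taxable assessed value = min($967,232, $1,317,470) = $967,232 (cap does not bind)
Kestrel Township: $967,232 × 0.0054 = $5,223.0528
Ashby County: $967,232 × 0.00399 = $3,859.25568
Total = $9,082.30848

$9,082.31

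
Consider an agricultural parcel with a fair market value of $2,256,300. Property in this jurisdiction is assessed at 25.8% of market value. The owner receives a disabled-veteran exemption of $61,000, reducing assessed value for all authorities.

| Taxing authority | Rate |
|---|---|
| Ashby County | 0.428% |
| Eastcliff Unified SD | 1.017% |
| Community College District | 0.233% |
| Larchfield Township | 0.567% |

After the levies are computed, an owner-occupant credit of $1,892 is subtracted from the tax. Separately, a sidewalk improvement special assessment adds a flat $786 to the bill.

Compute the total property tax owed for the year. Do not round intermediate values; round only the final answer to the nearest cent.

$10,593.27

Assessed value = $2,256,300 × 0.258 = $582,125.4
Taxable value = $582,125.4 − $61,000 = $521,125.4
Ashby County: $521,125.4 × 0.00428 = $2,230.416712
Eastcliff Unified SD: $521,125.4 × 0.01017 = $5,299.845318
Community College District: $521,125.4 × 0.00233 = $1,214.222182
Larchfield Township: $521,125.4 × 0.00567 = $2,954.781018
Levies subtotal = $11,699.26523
After credit = $11,699.26523 − $1,892 = $9,807.26523
Total = $9,807.26523 + $786 = $10,593.26523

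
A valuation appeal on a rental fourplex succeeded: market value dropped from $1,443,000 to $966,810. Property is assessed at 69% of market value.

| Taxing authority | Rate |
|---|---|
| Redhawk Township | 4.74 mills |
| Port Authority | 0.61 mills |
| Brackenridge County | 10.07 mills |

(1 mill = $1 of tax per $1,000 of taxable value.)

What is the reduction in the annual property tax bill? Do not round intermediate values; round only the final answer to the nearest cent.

$5,066.57

Old assessed value = $1,443,000 × 0.69 = $995,670
New assessed value = $966,810 × 0.69 = $667,098.9
Combined rate = 0.00474 + 0.00061 + 0.01007 = 0.01542
Old tax = $995,670 × 0.01542 = $15,353.2314
New tax = $667,098.9 × 0.01542 = $10,286.665038
Reduction = $15,353.2314 − $10,286.665038 = $5,066.566362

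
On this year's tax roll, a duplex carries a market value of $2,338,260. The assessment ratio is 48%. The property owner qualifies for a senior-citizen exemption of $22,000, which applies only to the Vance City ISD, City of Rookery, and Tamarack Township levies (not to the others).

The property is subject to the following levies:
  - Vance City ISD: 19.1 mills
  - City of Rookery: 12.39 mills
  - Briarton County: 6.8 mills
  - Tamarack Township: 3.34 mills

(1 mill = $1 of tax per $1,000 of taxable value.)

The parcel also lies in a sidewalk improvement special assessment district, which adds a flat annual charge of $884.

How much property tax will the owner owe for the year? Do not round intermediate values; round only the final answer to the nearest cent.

$46,841.79

Assessed value = $2,338,260 × 0.48 = $1,122,364.8
Vance City ISD: ($1,122,364.8 − $22,000) × 0.0191 = $1,100,364.8 × 0.0191 = $21,016.96768
City of Rookery: ($1,122,364.8 − $22,000) × 0.01239 = $1,100,364.8 × 0.01239 = $13,633.519872
Briarton County: $1,122,364.8 × 0.0068 = $7,632.08064
Tamarack Township: ($1,122,364.8 − $22,000) × 0.00334 = $1,100,364.8 × 0.00334 = $3,675.218432
Levies subtotal = $45,957.786624
Total = $45,957.786624 + $884 = $46,841.786624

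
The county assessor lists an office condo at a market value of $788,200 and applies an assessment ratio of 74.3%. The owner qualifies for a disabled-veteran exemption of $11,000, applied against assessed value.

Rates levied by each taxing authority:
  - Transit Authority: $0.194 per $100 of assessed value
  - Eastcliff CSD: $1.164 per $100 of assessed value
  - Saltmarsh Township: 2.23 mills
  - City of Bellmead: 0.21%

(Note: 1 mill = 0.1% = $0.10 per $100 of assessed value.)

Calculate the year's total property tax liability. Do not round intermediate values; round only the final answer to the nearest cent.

$10,291.67

Assessed value = $788,200 × 0.743 = $585,632.6
Taxable value = $585,632.6 − $11,000 = $574,632.6
Transit Authority: $574,632.6 × 0.00194 = $1,114.787244
Eastcliff CSD: $574,632.6 × 0.01164 = $6,688.723464
Saltmarsh Township: $574,632.6 × 0.00223 = $1,281.430698
City of Bellmead: $574,632.6 × 0.0021 = $1,206.72846
Total = $10,291.669866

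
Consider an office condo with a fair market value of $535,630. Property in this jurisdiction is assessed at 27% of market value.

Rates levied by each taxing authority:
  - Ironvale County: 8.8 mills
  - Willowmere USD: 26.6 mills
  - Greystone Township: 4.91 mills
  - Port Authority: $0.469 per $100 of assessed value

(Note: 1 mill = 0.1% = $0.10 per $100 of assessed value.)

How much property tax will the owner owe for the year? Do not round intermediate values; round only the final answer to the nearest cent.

Assessed value = $535,630 × 0.27 = $144,620.1
Ironvale County: $144,620.1 × 0.0088 = $1,272.65688
Willowmere USD: $144,620.1 × 0.0266 = $3,846.89466
Greystone Township: $144,620.1 × 0.00491 = $710.084691
Port Authority: $144,620.1 × 0.00469 = $678.268269
Total = $6,507.9045

$6,507.90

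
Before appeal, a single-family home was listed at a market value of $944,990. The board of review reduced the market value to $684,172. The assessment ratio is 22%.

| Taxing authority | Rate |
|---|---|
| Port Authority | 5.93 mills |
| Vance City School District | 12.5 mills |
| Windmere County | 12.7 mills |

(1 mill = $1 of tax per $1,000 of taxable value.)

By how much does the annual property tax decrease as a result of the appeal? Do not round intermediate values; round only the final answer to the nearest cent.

Old assessed value = $944,990 × 0.22 = $207,897.8
New assessed value = $684,172 × 0.22 = $150,517.84
Combined rate = 0.00593 + 0.0125 + 0.0127 = 0.03113
Old tax = $207,897.8 × 0.03113 = $6,471.858514
New tax = $150,517.84 × 0.03113 = $4,685.6203592
Reduction = $6,471.858514 − $4,685.6203592 = $1,786.2381548

$1,786.24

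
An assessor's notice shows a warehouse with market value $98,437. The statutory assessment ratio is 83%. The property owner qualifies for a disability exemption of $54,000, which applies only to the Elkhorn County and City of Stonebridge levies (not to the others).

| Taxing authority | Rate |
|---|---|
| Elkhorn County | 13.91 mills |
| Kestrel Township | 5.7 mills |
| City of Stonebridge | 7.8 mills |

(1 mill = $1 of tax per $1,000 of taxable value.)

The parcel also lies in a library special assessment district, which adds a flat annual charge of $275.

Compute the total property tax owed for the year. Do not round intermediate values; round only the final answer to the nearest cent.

Assessed value = $98,437 × 0.83 = $81,702.71
Elkhorn County: ($81,702.71 − $54,000) × 0.01391 = $27,702.71 × 0.01391 = $385.3446961
Kestrel Township: $81,702.71 × 0.0057 = $465.705447
City of Stonebridge: ($81,702.71 − $54,000) × 0.0078 = $27,702.71 × 0.0078 = $216.081138
Levies subtotal = $1,067.1312811
Total = $1,067.1312811 + $275 = $1,342.1312811

$1,342.13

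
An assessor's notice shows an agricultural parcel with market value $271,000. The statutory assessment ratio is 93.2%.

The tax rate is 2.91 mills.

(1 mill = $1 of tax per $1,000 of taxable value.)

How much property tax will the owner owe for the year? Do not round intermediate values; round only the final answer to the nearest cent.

Assessed value = $271,000 × 0.932 = $252,572
Tax = $252,572 × 0.00291 = $734.98452

$734.98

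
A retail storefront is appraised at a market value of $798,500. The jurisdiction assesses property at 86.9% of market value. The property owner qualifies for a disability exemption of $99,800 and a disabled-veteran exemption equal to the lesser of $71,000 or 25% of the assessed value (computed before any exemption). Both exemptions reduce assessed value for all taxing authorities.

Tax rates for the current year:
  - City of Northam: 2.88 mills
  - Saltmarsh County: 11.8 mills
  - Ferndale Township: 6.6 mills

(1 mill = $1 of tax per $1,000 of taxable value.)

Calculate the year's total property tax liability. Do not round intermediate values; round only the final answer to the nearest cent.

$11,131.49

Assessed value = $798,500 × 0.869 = $693,896.5
Disabled-veteran exemption = min($71,000, 25% × $693,896.5) = min($71,000, $173,474.125) = $71,000 (dollar cap binds)
Taxable value = $693,896.5 − $99,800 − $71,000 = $523,096.5
City of Northam: $523,096.5 × 0.00288 = $1,506.51792
Saltmarsh County: $523,096.5 × 0.0118 = $6,172.5387
Ferndale Township: $523,096.5 × 0.0066 = $3,452.4369
Total = $11,131.49352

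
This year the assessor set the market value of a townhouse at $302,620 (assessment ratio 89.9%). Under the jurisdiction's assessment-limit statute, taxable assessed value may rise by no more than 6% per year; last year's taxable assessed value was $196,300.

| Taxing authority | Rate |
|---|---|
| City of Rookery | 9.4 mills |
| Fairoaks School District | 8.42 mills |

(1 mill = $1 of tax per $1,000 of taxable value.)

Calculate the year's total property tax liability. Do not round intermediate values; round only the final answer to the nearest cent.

$3,707.95

Uncapped assessed value = $302,620 × 0.899 = $272,055.38
Cap limit = $196,300 × 1.06 = $208,078
Taxable assessed value = min($272,055.38, $208,078) = $208,078 (cap binds)
City of Rookery: $208,078 × 0.0094 = $1,955.9332
Fairoaks School District: $208,078 × 0.00842 = $1,752.01676
Total = $3,707.94996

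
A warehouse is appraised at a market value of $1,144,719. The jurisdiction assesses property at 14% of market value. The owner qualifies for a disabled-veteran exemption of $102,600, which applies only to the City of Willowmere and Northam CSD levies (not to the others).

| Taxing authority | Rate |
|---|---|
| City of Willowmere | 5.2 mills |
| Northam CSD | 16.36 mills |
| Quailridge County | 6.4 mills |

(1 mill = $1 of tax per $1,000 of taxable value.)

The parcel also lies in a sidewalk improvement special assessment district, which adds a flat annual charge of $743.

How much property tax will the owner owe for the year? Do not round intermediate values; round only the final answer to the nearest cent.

Assessed value = $1,144,719 × 0.14 = $160,260.66
City of Willowmere: ($160,260.66 − $102,600) × 0.0052 = $57,660.66 × 0.0052 = $299.835432
Northam CSD: ($160,260.66 − $102,600) × 0.01636 = $57,660.66 × 0.01636 = $943.3283976
Quailridge County: $160,260.66 × 0.0064 = $1,025.668224
Levies subtotal = $2,268.8320536
Total = $2,268.8320536 + $743 = $3,011.8320536

$3,011.83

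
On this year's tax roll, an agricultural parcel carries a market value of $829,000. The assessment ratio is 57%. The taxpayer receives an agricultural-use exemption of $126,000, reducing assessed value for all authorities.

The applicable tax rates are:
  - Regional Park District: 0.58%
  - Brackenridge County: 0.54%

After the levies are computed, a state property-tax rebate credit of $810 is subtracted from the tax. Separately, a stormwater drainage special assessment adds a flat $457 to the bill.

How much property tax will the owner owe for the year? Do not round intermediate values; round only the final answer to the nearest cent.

$3,528.14

Assessed value = $829,000 × 0.57 = $472,530
Taxable value = $472,530 − $126,000 = $346,530
Regional Park District: $346,530 × 0.0058 = $2,009.874
Brackenridge County: $346,530 × 0.0054 = $1,871.262
Levies subtotal = $3,881.136
After credit = $3,881.136 − $810 = $3,071.136
Total = $3,071.136 + $457 = $3,528.136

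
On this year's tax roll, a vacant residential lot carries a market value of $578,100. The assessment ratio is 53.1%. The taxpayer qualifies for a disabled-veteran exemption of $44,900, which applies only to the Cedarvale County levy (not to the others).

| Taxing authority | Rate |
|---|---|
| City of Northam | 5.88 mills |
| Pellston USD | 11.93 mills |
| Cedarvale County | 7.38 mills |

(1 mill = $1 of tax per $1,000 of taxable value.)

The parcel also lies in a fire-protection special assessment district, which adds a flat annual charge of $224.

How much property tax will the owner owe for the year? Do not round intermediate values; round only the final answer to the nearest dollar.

$7,625

Assessed value = $578,100 × 0.531 = $306,971.1
City of Northam: $306,971.1 × 0.00588 = $1,804.990068
Pellston USD: $306,971.1 × 0.01193 = $3,662.165223
Cedarvale County: ($306,971.1 − $44,900) × 0.00738 = $262,071.1 × 0.00738 = $1,934.084718
Levies subtotal = $7,401.240009
Total = $7,401.240009 + $224 = $7,625.240009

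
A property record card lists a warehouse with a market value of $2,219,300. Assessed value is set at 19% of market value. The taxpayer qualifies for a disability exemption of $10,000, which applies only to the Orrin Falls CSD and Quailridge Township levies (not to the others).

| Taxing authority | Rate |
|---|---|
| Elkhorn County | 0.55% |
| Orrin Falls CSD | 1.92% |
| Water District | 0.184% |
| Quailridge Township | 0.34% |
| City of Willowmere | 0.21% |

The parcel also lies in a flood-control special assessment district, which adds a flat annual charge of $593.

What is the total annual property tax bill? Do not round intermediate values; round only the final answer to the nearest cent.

Assessed value = $2,219,300 × 0.19 = $421,667
Elkhorn County: $421,667 × 0.0055 = $2,319.1685
Orrin Falls CSD: ($421,667 − $10,000) × 0.0192 = $411,667 × 0.0192 = $7,904.0064
Water District: $421,667 × 0.00184 = $775.86728
Quailridge Township: ($421,667 − $10,000) × 0.0034 = $411,667 × 0.0034 = $1,399.6678
City of Willowmere: $421,667 × 0.0021 = $885.5007
Levies subtotal = $13,284.21068
Total = $13,284.21068 + $593 = $13,877.21068

$13,877.21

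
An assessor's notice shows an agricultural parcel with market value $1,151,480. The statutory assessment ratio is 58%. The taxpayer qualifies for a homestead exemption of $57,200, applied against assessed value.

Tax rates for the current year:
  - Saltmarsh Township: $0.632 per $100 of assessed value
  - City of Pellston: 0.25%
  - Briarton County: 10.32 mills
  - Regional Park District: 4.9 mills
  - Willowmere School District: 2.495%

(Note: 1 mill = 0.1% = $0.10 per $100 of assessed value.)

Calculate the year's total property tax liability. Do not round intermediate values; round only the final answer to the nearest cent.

$29,916.16

Assessed value = $1,151,480 × 0.58 = $667,858.4
Taxable value = $667,858.4 − $57,200 = $610,658.4
Saltmarsh Township: $610,658.4 × 0.00632 = $3,859.361088
City of Pellston: $610,658.4 × 0.0025 = $1,526.646
Briarton County: $610,658.4 × 0.01032 = $6,301.994688
Regional Park District: $610,658.4 × 0.0049 = $2,992.22616
Willowmere School District: $610,658.4 × 0.02495 = $15,235.92708
Total = $29,916.155016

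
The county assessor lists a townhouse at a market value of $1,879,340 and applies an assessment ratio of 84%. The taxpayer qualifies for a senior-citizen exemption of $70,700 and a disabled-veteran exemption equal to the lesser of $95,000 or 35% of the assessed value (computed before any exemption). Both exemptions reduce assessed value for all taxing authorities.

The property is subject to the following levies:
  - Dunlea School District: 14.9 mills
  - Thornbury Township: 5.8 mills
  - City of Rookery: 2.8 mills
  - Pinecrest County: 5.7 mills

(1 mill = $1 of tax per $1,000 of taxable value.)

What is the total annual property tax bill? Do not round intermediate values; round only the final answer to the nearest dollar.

Assessed value = $1,879,340 × 0.84 = $1,578,645.6
Disabled-veteran exemption = min($95,000, 35% × $1,578,645.6) = min($95,000, $552,525.96) = $95,000 (dollar cap binds)
Taxable value = $1,578,645.6 − $70,700 − $95,000 = $1,412,945.6
Dunlea School District: $1,412,945.6 × 0.0149 = $21,052.88944
Thornbury Township: $1,412,945.6 × 0.0058 = $8,195.08448
City of Rookery: $1,412,945.6 × 0.0028 = $3,956.24768
Pinecrest County: $1,412,945.6 × 0.0057 = $8,053.78992
Total = $41,258.01152

$41,258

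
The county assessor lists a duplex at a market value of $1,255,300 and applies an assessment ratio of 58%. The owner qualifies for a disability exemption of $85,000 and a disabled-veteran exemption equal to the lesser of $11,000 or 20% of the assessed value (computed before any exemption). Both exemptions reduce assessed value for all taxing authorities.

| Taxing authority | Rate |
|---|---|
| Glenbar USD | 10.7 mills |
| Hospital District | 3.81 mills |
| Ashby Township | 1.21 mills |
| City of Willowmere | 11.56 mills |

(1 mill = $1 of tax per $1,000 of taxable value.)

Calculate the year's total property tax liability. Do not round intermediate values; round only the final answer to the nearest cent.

Assessed value = $1,255,300 × 0.58 = $728,074
Disabled-veteran exemption = min($11,000, 20% × $728,074) = min($11,000, $145,614.8) = $11,000 (dollar cap binds)
Taxable value = $728,074 − $85,000 − $11,000 = $632,074
Glenbar USD: $632,074 × 0.0107 = $6,763.1918
Hospital District: $632,074 × 0.00381 = $2,408.20194
Ashby Township: $632,074 × 0.00121 = $764.80954
City of Willowmere: $632,074 × 0.01156 = $7,306.77544
Total = $17,242.97872

$17,242.98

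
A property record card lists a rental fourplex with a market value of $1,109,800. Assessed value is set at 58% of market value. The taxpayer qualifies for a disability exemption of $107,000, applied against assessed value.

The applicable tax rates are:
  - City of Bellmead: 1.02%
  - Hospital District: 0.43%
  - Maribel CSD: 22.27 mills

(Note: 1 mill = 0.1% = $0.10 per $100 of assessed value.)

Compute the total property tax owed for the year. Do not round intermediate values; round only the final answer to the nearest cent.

$19,733.87

Assessed value = $1,109,800 × 0.58 = $643,684
Taxable value = $643,684 − $107,000 = $536,684
City of Bellmead: $536,684 × 0.0102 = $5,474.1768
Hospital District: $536,684 × 0.0043 = $2,307.7412
Maribel CSD: $536,684 × 0.02227 = $11,951.95268
Total = $19,733.87068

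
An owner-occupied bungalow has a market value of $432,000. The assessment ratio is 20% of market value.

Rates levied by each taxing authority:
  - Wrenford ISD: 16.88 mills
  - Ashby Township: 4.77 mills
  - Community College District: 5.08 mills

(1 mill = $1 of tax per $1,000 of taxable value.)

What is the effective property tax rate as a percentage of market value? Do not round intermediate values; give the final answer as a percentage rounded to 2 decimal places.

0.53%

Assessed value = $432,000 × 0.2 = $86,400
Wrenford ISD: $86,400 × 0.01688 = $1,458.432
Ashby Township: $86,400 × 0.00477 = $412.128
Community College District: $86,400 × 0.00508 = $438.912
Total tax = $2,309.472
Effective rate = $2,309.472 ÷ $432,000 = 0.53% of market value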